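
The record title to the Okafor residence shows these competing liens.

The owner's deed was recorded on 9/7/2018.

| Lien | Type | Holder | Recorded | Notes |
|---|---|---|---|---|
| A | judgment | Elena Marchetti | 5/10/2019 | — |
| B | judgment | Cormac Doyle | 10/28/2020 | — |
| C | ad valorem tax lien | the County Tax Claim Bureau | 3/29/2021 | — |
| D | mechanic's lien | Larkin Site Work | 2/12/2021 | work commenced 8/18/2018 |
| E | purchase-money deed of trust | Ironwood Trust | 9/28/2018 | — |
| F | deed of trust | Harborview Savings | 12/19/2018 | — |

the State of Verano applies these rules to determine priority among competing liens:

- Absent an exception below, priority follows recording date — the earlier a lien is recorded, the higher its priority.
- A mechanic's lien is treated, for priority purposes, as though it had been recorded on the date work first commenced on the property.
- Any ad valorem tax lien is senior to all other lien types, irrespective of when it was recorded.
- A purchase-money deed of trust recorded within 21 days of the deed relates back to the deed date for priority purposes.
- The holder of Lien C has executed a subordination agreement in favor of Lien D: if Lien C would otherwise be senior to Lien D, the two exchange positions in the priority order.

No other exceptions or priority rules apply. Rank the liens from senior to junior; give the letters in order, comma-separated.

D, C, E, F, A, B

Effective dates: D relates back to 8/18/2018 (work commenced); E's effective date is the deed date, 9/7/2018.
C is an ad valorem tax lien and takes priority over every other lien.
Ordering the rest by effective date: D (8/18/2018), E (9/7/2018), F (12/19/2018), A (5/10/2019), B (10/28/2020).
Because C would otherwise rank above D, the subordination swaps them.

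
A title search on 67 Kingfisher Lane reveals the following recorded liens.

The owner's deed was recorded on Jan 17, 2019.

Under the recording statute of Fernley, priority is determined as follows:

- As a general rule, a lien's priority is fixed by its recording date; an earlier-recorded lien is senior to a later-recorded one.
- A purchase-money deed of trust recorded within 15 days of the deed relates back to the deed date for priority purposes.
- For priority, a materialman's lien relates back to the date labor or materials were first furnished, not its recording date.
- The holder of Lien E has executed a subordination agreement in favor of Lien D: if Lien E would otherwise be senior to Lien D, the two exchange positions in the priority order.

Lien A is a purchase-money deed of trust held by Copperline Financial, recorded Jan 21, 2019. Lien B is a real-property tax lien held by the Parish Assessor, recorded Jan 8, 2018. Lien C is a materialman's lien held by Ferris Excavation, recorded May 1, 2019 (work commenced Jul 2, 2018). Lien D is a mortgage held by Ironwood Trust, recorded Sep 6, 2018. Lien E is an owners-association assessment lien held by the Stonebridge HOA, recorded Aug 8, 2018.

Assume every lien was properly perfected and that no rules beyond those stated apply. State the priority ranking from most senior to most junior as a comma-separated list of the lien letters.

B, C, D, E, A

Adjusting effective dates: A relates back to the deed date Jan 17, 2019; C's effective date is Jul 2, 2018, when work began.
Ordering by effective date: B (Jan 8, 2018), C (Jul 2, 2018), E (Aug 8, 2018), D (Sep 6, 2018), A (Jan 17, 2019).
The subordination applies — E was senior to D — so E and D swap.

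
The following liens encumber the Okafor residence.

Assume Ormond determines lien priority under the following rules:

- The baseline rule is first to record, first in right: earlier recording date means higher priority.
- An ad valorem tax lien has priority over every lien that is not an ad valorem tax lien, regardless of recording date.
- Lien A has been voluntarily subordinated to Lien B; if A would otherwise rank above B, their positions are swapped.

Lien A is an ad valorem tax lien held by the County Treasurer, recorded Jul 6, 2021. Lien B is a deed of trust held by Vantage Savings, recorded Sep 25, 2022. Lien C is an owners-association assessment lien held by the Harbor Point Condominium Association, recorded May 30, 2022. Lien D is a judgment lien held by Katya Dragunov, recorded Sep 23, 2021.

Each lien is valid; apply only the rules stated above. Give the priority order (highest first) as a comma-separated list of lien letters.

A, as an ad valorem tax lien, has superpriority and ranks first.
Remaining liens by effective date: D (Sep 23, 2021), C (May 30, 2022), B (Sep 25, 2022).
A is senior to B before the subordination, so the two trade places.

B, D, C, A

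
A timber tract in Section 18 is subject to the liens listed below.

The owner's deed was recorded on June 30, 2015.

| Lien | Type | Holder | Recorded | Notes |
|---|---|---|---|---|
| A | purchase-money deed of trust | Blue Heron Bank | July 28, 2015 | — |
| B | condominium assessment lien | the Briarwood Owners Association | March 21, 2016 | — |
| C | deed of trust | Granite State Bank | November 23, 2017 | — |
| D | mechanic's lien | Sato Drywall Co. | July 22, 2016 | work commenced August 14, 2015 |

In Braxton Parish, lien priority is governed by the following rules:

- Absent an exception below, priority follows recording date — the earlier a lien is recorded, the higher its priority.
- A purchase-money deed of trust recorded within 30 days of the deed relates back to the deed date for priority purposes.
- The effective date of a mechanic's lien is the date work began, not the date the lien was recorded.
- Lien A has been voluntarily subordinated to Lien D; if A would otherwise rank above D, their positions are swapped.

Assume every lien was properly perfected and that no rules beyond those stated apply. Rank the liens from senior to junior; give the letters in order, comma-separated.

First, effective dates: A was recorded within the 30-day window, so its effective date is the deed date June 30, 2015; D's effective date is August 14, 2015, when work began.
Sorted by effective date: A (June 30, 2015), D (August 14, 2015), B (March 21, 2016), C (November 23, 2017).
Because A would otherwise rank above D, the subordination swaps them.

D, A, B, C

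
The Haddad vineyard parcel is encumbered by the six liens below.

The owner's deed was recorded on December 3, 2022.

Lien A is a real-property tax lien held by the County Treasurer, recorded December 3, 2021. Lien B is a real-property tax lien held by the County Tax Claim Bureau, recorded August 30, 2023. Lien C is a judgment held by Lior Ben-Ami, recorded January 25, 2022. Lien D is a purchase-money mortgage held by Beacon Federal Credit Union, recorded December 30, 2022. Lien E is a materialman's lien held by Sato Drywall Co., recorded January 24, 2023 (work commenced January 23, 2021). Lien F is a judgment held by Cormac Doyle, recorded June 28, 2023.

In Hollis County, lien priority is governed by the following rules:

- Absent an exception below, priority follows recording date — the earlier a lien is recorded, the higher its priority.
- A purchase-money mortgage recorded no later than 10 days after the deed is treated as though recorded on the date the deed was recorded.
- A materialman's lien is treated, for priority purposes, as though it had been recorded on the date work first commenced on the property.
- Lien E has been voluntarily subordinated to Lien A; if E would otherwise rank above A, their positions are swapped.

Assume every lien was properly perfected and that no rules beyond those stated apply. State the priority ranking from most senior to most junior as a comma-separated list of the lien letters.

Adjusting effective dates: D was recorded 27 days after the deed, outside the 10-day window, so it keeps its recording date; E is treated as recorded January 23, 2021, the work-commencement date.
Sorted by effective date: E (January 23, 2021), A (December 3, 2021), C (January 25, 2022), D (December 30, 2022), F (June 28, 2023), B (August 30, 2023).
E is senior to A before the subordination, so the two trade places.

A, E, C, D, F, B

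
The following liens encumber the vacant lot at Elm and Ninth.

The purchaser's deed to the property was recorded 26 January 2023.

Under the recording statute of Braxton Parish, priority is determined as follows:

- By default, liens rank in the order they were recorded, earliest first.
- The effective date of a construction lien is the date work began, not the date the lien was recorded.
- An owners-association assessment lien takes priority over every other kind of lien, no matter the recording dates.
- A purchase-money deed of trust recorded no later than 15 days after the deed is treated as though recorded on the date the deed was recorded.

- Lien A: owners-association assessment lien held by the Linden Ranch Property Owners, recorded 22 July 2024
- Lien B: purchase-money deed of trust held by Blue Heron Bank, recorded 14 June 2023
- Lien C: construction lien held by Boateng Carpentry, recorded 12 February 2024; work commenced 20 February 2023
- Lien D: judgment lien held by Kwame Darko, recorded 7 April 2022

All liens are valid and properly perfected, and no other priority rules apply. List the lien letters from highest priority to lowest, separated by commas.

Effective dates: B was recorded 139 days after the deed, outside the 15-day window, so it keeps its recording date; C is treated as recorded 20 February 2023, the work-commencement date.
A is an owners-association assessment lien, so it outranks all other liens regardless of date.
Ordering the rest by effective date: D (7 April 2022), C (20 February 2023), B (14 June 2023).

A, D, C, B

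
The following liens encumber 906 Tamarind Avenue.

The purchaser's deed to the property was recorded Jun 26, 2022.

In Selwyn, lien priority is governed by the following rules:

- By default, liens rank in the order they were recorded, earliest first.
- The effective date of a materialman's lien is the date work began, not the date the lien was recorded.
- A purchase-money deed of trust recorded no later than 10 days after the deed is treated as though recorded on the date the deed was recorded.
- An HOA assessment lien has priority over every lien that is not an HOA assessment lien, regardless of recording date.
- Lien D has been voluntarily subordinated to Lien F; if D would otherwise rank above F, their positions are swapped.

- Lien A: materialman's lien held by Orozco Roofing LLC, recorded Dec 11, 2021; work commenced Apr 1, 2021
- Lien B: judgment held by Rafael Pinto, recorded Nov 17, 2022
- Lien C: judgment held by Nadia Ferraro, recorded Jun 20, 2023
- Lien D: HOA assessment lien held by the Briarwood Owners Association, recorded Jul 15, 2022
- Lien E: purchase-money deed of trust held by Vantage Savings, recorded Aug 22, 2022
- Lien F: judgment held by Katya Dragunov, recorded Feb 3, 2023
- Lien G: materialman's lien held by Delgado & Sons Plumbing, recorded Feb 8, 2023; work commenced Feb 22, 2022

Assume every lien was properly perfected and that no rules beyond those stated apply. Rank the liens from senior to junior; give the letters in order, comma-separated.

First, effective dates: A is treated as recorded Apr 1, 2021, the work-commencement date; E was recorded 57 days after the deed, outside the 10-day window, so it keeps its recording date; G is treated as recorded Feb 22, 2022, the work-commencement date.
As an HOA assessment lien, D is senior to every other lien.
Ordering the rest by effective date: A (Apr 1, 2021), G (Feb 22, 2022), E (Aug 22, 2022), B (Nov 17, 2022), F (Feb 3, 2023), C (Jun 20, 2023).
The subordination applies — D was senior to F — so D and F swap.

F, A, G, E, B, D, C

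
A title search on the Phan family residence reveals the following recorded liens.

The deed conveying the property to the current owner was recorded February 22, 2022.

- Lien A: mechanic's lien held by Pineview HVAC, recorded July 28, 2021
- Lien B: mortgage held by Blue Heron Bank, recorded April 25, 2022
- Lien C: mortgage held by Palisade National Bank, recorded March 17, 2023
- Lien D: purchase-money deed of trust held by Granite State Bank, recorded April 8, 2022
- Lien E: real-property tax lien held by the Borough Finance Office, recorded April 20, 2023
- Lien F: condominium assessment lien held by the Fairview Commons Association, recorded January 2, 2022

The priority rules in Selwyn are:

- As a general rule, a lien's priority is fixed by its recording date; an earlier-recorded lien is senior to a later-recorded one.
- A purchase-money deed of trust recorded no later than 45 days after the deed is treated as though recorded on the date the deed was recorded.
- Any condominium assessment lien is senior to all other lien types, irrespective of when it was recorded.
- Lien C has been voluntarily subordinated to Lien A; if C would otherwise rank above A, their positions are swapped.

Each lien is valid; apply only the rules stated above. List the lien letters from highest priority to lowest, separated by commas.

First, effective dates: D's effective date is the deed date, February 22, 2022.
As a condominium assessment lien, F is senior to every other lien.
Among the remaining liens, by effective date: A (July 28, 2021), D (February 22, 2022), B (April 25, 2022), C (March 17, 2023), E (April 20, 2023).
C already ranks below A; the subordination has no effect.

F, A, D, B, C, E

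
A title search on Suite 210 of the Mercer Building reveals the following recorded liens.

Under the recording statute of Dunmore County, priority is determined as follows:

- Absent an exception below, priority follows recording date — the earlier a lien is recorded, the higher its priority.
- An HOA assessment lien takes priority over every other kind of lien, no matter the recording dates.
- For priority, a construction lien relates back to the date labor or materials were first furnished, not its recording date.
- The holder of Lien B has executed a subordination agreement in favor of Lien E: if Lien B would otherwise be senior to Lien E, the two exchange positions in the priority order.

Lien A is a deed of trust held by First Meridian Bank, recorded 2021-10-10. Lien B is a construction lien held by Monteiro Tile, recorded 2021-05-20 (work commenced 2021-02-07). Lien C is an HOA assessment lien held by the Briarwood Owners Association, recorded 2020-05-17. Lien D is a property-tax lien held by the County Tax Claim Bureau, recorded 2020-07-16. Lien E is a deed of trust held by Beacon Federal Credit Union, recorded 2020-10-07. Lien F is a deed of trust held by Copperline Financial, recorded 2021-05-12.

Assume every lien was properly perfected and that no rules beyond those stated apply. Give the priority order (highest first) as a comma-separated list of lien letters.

C, D, E, B, F, A

Adjusting effective dates: B's effective date is 2021-02-07, when work began.
C, as an HOA assessment lien, has superpriority and ranks first.
Ordering the rest by effective date: D (2020-07-16), E (2020-10-07), B (2021-02-07), F (2021-05-12), A (2021-10-10).
Since B is not senior to E, the subordination leaves the order unchanged.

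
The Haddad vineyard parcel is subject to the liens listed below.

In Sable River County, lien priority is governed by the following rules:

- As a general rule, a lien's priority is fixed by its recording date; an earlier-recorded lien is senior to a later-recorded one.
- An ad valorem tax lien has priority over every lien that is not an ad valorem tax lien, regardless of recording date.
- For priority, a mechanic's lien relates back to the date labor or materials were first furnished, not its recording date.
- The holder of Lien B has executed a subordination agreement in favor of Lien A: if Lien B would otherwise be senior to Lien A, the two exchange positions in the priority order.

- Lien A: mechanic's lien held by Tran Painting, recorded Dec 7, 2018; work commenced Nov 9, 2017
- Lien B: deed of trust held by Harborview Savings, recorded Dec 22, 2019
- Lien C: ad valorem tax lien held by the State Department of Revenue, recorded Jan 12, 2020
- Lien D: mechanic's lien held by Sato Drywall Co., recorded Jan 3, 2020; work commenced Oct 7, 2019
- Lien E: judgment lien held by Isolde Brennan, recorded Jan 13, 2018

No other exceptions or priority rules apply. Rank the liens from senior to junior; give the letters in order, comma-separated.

C, A, E, D, B

Adjusting effective dates: A relates back to Nov 9, 2017 (work commenced); D relates back to Oct 7, 2019 (work commenced).
As an ad valorem tax lien, C is senior to every other lien.
Ordering the rest by effective date: A (Nov 9, 2017), E (Jan 13, 2018), D (Oct 7, 2019), B (Dec 22, 2019).
Since B is not senior to A, the subordination leaves the order unchanged.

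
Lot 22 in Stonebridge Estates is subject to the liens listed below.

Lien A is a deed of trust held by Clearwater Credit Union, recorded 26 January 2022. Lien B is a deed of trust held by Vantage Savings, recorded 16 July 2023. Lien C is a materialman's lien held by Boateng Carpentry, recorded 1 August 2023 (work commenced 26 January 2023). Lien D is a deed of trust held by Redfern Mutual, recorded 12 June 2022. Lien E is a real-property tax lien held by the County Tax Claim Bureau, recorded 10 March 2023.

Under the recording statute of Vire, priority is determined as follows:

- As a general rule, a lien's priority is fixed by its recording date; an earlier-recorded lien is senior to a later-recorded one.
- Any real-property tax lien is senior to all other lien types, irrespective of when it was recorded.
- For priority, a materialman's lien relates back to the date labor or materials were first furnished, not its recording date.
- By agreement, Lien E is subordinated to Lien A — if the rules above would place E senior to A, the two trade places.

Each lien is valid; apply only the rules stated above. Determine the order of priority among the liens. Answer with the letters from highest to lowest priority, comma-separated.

A, E, D, C, B

Effective dates: C's effective date is 26 January 2023, when work began.
E, as a real-property tax lien, has superpriority and ranks first.
Ordering the rest by effective date: A (26 January 2022), D (12 June 2022), C (26 January 2023), B (16 July 2023).
E is senior to A before the subordination, so the two trade places.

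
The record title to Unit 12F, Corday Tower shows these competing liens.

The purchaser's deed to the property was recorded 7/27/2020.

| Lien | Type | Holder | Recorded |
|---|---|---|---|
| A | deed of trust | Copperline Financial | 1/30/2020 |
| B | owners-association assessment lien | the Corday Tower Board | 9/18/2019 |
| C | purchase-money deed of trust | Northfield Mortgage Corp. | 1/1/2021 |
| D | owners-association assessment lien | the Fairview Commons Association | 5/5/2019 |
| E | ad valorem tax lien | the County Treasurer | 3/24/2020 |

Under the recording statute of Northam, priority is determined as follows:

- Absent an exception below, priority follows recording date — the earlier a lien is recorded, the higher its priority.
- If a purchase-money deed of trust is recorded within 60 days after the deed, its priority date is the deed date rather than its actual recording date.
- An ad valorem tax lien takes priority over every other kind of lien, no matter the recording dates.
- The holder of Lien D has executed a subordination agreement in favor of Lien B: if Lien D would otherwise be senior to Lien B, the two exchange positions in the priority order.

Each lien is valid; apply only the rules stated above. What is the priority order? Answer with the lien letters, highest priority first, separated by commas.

Effective dates: C missed the 60-day window (158 days after the deed), so its recording date stands.
E is an ad valorem tax lien and takes priority over every other lien.
Ordering the rest by effective date: D (5/5/2019), B (9/18/2019), A (1/30/2020), C (1/1/2021).
D would otherwise be senior to B, so under the subordination agreement D and B exchange positions.

E, B, D, A, C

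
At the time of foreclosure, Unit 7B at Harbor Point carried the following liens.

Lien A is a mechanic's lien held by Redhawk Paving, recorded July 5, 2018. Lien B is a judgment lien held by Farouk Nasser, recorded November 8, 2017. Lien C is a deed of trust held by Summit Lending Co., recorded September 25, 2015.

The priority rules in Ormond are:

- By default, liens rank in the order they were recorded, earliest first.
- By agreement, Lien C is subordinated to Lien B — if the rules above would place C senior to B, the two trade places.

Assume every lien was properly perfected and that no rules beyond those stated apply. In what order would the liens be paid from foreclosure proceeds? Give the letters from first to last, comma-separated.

B, C, A

Sorted by effective date: C (September 25, 2015), B (November 8, 2017), A (July 5, 2018).
Because C would otherwise rank above B, the subordination swaps them.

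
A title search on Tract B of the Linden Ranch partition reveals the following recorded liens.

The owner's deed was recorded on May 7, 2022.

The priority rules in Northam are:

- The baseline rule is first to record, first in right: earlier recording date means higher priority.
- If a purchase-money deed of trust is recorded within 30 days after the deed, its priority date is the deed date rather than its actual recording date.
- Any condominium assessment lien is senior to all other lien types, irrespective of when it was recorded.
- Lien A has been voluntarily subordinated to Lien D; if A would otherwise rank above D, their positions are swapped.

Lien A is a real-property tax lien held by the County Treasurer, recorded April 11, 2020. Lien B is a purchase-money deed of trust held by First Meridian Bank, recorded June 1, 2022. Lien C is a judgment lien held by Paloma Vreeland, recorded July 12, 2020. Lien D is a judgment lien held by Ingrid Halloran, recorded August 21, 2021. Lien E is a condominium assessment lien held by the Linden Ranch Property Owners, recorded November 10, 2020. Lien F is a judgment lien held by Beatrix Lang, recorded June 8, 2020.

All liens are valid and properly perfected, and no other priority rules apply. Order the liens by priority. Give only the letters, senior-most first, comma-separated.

E, D, F, C, A, B

Adjusting effective dates: B was recorded within the 30-day window, so its effective date is the deed date May 7, 2022.
E, as a condominium assessment lien, has superpriority and ranks first.
The other liens, earliest effective date first: A (April 11, 2020), F (June 8, 2020), C (July 12, 2020), D (August 21, 2021), B (May 7, 2022).
A would otherwise be senior to D, so under the subordination agreement A and D exchange positions.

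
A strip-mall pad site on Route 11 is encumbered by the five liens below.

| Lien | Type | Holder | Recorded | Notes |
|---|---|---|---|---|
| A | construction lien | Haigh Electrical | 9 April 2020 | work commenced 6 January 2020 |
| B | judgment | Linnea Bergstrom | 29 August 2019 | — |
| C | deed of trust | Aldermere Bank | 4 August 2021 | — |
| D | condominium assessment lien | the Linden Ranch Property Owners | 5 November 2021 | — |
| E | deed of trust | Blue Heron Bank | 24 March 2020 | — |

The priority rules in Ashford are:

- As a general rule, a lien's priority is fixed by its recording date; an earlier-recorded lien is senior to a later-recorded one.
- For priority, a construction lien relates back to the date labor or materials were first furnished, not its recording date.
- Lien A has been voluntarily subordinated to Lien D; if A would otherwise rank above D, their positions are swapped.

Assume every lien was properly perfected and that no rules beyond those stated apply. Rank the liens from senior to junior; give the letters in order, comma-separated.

Effective dates after the stated exceptions: A relates back to 6 January 2020 (work commenced).
By effective date: B (29 August 2019), A (6 January 2020), E (24 March 2020), C (4 August 2021), D (5 November 2021).
The subordination applies — A was senior to D — so A and D swap.

B, D, E, C, A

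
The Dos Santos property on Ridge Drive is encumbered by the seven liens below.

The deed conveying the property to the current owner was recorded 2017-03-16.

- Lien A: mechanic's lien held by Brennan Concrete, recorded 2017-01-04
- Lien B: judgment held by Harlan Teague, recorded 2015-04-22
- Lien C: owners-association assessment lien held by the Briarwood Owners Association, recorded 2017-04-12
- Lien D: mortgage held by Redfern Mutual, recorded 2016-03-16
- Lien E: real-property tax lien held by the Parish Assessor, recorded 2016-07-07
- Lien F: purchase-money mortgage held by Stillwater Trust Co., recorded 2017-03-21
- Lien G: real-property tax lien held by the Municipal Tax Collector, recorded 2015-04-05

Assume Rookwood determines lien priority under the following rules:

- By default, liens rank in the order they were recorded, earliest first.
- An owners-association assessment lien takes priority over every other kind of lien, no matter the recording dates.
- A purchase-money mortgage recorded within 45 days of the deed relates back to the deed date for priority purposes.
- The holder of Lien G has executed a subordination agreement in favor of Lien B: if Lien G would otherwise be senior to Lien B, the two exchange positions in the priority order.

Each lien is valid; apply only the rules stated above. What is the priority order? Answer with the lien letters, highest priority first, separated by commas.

Effective dates after the stated exceptions: F relates back to the deed date 2017-03-16.
C is an owners-association assessment lien and takes priority over every other lien.
The other liens, earliest effective date first: G (2015-04-05), B (2015-04-22), D (2016-03-16), E (2016-07-07), A (2017-01-04), F (2017-03-16).
Because G would otherwise rank above B, the subordination swaps them.

C, B, G, D, E, A, F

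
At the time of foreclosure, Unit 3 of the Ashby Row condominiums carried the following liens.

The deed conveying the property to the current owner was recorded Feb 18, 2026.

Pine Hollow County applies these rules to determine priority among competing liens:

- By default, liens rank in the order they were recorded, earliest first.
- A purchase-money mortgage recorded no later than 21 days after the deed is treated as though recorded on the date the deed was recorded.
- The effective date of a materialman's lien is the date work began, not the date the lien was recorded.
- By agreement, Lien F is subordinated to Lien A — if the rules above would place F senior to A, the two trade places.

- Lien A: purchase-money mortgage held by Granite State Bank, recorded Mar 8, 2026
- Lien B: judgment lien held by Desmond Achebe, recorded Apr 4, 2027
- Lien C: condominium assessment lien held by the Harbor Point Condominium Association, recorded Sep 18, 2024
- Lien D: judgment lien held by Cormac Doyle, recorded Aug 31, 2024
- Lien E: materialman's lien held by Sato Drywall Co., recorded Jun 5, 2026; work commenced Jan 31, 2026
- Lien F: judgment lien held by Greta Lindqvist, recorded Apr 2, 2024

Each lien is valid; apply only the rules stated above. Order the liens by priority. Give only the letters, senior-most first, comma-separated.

A, D, C, E, F, B

Adjusting effective dates: A's effective date is the deed date, Feb 18, 2026; E relates back to Jan 31, 2026 (work commenced).
Ordering by effective date: F (Apr 2, 2024), D (Aug 31, 2024), C (Sep 18, 2024), E (Jan 31, 2026), A (Feb 18, 2026), B (Apr 4, 2027).
F would otherwise be senior to A, so under the subordination agreement F and A exchange positions.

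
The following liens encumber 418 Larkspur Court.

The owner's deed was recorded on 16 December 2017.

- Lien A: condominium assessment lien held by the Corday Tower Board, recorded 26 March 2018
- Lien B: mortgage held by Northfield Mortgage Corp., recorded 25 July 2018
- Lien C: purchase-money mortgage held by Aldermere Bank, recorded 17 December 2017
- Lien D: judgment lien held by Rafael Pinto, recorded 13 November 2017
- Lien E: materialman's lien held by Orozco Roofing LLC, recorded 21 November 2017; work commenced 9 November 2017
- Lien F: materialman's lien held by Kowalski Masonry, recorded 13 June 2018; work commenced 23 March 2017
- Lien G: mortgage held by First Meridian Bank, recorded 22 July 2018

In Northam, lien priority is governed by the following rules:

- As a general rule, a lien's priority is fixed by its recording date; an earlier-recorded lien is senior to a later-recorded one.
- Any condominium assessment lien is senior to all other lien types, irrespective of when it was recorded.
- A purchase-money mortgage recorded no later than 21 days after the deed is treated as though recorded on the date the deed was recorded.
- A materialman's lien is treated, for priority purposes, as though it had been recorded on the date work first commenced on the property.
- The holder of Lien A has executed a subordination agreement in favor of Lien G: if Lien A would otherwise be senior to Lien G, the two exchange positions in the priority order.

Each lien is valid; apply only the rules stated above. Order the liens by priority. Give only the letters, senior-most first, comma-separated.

Effective dates after the stated exceptions: C relates back to the deed date 16 December 2017; E's effective date is 9 November 2017, when work began; F's effective date is 23 March 2017, when work began.
A is a condominium assessment lien, so it outranks all other liens regardless of date.
Remaining liens by effective date: F (23 March 2017), E (9 November 2017), D (13 November 2017), C (16 December 2017), G (22 July 2018), B (25 July 2018).
The subordination applies — A was senior to G — so A and G swap.

G, F, E, D, C, A, B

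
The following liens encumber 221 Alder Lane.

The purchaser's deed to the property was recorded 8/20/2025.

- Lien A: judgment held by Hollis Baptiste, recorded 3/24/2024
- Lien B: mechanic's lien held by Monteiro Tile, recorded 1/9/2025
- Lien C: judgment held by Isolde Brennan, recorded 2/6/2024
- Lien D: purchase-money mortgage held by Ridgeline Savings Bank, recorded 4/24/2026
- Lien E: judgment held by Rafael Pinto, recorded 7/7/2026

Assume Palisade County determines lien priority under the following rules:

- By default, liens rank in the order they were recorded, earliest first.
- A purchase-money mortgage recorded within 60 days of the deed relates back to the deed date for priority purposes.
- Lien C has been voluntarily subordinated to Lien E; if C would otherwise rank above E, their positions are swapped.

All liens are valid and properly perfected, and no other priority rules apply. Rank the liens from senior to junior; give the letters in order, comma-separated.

E, A, B, D, C

Effective dates after the stated exceptions: D was recorded 247 days after the deed — beyond 60 days — so no relation-back applies.
Ordering by effective date: C (2/6/2024), A (3/24/2024), B (1/9/2025), D (4/24/2026), E (7/7/2026).
C would otherwise be senior to E, so under the subordination agreement C and E exchange positions.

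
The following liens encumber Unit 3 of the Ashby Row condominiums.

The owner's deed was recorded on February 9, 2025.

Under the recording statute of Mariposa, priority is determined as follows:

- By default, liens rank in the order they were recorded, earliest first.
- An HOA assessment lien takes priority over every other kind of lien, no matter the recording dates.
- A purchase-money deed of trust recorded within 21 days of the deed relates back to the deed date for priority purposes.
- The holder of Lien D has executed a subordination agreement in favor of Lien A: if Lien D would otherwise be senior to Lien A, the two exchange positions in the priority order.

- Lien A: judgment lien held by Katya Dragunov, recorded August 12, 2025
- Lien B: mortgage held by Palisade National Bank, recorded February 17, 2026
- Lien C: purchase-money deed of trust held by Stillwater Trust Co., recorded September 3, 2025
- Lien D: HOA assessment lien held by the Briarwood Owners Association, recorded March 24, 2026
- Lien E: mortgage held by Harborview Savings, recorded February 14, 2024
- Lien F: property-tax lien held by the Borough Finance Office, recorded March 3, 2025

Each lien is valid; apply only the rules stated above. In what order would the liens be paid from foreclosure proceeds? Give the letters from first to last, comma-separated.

First, effective dates: C was recorded 206 days after the deed — beyond 21 days — so no relation-back applies.
D is an HOA assessment lien and takes priority over every other lien.
Remaining liens by effective date: E (February 14, 2024), F (March 3, 2025), A (August 12, 2025), C (September 3, 2025), B (February 17, 2026).
D would otherwise be senior to A, so under the subordination agreement D and A exchange positions.

A, E, F, D, C, B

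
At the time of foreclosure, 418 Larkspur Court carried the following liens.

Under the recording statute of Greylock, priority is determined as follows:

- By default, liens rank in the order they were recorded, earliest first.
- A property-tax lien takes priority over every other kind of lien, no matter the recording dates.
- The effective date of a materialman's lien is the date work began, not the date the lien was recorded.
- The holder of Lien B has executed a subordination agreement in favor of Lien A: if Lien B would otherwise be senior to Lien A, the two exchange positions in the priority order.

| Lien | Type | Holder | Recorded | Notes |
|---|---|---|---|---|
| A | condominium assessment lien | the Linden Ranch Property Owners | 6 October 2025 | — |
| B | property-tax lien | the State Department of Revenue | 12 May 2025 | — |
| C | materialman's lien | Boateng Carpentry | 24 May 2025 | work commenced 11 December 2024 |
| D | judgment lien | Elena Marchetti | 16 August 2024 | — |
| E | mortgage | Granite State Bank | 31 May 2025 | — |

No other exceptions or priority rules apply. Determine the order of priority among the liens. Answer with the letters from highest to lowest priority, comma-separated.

A, D, C, E, B

Adjusting effective dates: C's effective date is 11 December 2024, when work began.
B is a property-tax lien and takes priority over every other lien.
The other liens, earliest effective date first: D (16 August 2024), C (11 December 2024), E (31 May 2025), A (6 October 2025).
Because B would otherwise rank above A, the subordination swaps them.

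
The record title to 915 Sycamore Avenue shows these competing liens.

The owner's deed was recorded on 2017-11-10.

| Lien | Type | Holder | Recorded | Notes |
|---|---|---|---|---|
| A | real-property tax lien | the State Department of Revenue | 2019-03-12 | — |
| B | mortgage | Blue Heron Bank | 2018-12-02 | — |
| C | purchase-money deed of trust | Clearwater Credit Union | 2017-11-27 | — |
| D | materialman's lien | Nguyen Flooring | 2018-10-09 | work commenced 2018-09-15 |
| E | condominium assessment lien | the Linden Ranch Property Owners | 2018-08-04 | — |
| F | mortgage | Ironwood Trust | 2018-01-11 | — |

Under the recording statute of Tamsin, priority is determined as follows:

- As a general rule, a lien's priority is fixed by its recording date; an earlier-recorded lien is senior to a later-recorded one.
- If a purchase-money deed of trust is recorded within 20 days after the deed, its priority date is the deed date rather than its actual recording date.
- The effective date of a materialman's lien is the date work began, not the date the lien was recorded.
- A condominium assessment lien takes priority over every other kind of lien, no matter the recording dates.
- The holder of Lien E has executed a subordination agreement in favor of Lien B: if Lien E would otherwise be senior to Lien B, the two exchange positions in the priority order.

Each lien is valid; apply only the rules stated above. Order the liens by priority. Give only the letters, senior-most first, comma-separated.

B, C, F, D, E, A

Effective dates: C relates back to the deed date 2017-11-10; D is treated as recorded 2018-09-15, the work-commencement date.
E is a condominium assessment lien and takes priority over every other lien.
The other liens, earliest effective date first: C (2017-11-10), F (2018-01-11), D (2018-09-15), B (2018-12-02), A (2019-03-12).
Because E would otherwise rank above B, the subordination swaps them.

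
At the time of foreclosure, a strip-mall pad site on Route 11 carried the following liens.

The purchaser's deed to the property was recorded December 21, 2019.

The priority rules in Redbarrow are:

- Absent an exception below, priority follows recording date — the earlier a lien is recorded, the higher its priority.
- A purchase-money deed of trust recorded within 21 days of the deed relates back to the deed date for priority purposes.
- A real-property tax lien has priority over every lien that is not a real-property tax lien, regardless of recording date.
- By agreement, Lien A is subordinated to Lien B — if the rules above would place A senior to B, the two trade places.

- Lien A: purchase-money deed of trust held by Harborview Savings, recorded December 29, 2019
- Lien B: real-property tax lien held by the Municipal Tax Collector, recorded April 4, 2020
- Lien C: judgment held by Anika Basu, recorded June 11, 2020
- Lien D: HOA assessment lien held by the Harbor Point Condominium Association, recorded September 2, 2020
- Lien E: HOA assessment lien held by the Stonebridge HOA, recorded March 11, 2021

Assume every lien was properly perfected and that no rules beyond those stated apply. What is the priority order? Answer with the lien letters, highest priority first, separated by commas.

B, A, C, D, E

First, effective dates: A relates back to the deed date December 21, 2019.
B is a real-property tax lien and takes priority over every other lien.
Remaining liens by effective date: A (December 21, 2019), C (June 11, 2020), D (September 2, 2020), E (March 11, 2021).
A is already junior to B, so the subordination agreement changes nothing.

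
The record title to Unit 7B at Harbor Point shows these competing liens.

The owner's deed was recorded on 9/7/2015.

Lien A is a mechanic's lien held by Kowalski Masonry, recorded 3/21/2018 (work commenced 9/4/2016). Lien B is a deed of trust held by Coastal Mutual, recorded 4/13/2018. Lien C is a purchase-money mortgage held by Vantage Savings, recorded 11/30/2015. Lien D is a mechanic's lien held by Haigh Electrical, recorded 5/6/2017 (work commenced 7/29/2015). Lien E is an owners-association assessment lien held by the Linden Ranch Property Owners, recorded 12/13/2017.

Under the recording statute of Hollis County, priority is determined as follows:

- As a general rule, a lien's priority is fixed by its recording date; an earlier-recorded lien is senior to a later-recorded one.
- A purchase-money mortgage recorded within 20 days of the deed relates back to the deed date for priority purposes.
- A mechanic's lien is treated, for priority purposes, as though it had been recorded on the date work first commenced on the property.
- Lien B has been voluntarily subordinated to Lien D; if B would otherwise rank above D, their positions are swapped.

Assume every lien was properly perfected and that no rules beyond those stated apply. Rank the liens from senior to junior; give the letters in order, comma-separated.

Effective dates after the stated exceptions: A's effective date is 9/4/2016, when work began; C was recorded 84 days after the deed, outside the 20-day window, so it keeps its recording date; D's effective date is 7/29/2015, when work began.
Ordering by effective date: D (7/29/2015), C (11/30/2015), A (9/4/2016), E (12/13/2017), B (4/13/2018).
Since B is not senior to D, the subordination leaves the order unchanged.

D, C, A, E, B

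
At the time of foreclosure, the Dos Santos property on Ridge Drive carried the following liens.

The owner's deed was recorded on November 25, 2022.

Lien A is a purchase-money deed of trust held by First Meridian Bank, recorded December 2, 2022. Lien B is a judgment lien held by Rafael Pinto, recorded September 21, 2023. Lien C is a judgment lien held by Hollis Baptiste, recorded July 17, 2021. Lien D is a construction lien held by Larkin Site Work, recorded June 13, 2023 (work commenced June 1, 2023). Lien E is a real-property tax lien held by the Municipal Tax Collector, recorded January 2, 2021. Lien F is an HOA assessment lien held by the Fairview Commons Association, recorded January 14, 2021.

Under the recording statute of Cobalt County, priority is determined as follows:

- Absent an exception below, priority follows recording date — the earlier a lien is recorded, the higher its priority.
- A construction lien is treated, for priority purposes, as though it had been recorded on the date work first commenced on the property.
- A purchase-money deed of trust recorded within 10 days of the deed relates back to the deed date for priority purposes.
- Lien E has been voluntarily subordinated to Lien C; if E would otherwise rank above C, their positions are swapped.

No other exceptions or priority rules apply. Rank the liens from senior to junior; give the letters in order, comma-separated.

C, F, E, A, D, B

First, effective dates: A relates back to the deed date November 25, 2022; D relates back to June 1, 2023 (work commenced).
Sorted by effective date: E (January 2, 2021), F (January 14, 2021), C (July 17, 2021), A (November 25, 2022), D (June 1, 2023), B (September 21, 2023).
E would otherwise be senior to C, so under the subordination agreement E and C exchange positions.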